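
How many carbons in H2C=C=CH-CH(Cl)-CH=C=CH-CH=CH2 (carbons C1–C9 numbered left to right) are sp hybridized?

2

C1: sp2
C2: sp ✓
C3: sp2
C4: sp3
C5: sp2
C6: sp ✓
C7: sp2
C8: sp2
C9: sp2
C2, C6 → 2 sp carbons.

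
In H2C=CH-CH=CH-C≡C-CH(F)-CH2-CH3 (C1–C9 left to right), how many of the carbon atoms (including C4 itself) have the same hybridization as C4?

4

C4 is sp2 (one π bond).
C1: sp2 ✓
C2: sp2 ✓
C3: sp2 ✓
C4: sp2 ✓
C5: sp
C6: sp
C7: sp3
C8: sp3
C9: sp3
4 carbons are sp2.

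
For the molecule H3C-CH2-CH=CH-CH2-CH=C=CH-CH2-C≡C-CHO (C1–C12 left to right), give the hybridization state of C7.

sp

C7 (2 σ bonds, plus two π bonds) has steric number 2: sp.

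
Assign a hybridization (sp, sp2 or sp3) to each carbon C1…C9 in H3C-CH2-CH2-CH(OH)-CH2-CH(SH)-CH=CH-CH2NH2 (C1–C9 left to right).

C1 sp3, C2 sp3, C3 sp3, C4 sp3, C5 sp3, C6 sp3, C7 sp2, C8 sp2, C9 sp3

C1: 4 σ bonds; 4 regions of electron density → sp3.
C2: 4 σ bonds — 4 electron domains, sp3.
C3 has 4 σ bonds: steric number 4 → sp3.
C4 — 4 σ bonds. Steric number 4, so sp3.
C5: 4 σ bonds; 4 regions of electron density → sp3.
C6 has 4 σ bonds: steric number 4 → sp3.
C7 — 3 σ bonds, plus one π bond. Steric number 3, so sp2.
C8 (3 σ bonds, plus one π bond) has steric number 3: sp2.
C9: 4 σ bonds — 4 electron domains, sp3.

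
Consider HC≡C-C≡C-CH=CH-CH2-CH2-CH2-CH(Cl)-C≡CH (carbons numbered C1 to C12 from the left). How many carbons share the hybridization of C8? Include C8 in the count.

4

C8 is sp3 (only σ bonds).
C1: sp
C2: sp
C3: sp
C4: sp
C5: sp2
C6: sp2
C7: sp3 ✓
C8: sp3 ✓
C9: sp3 ✓
C10: sp3 ✓
C11: sp
C12: sp
4 carbons are sp3.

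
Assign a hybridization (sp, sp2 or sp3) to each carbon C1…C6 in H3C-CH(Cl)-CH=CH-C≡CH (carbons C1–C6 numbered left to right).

C1 sp3, C2 sp3, C3 sp2, C4 sp2, C5 sp, C6 sp

C1: 4 σ bonds — 4 electron domains, sp3.
C2 — 4 σ bonds. Steric number 4, so sp3.
C3: 3 σ bonds, plus one π bond — 3 electron domains, sp2.
C4 — 3 σ bonds, plus one π bond. Steric number 3, so sp2.
C5: 2 σ bonds, plus two π bonds — 2 electron domains, sp.
C6: 2 σ bonds, plus two π bonds; 2 regions of electron density → sp.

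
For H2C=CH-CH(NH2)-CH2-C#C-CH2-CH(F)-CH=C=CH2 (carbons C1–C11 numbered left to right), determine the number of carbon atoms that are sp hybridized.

3

C1: sp2
C2: sp2
C3: sp3
C4: sp3
C5: sp ✓
C6: sp ✓
C7: sp3
C8: sp3
C9: sp2
C10: sp ✓
C11: sp2
C5, C6, C10 → 3 sp carbons.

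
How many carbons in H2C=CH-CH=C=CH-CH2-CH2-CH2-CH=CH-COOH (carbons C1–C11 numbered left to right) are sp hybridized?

C1: sp2
C2: sp2
C3: sp2
C4: sp ✓
C5: sp2
C6: sp3
C7: sp3
C8: sp3
C9: sp2
C10: sp2
C11: sp2
C4 → 1 sp carbon.

1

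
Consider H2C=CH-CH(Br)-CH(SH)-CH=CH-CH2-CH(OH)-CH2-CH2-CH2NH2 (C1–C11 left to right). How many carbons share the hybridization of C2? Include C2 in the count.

4

C2 is sp2 (one π bond).
C1: sp2 ✓
C2: sp2 ✓
C3: sp3
C4: sp3
C5: sp2 ✓
C6: sp2 ✓
C7: sp3
C8: sp3
C9: sp3
C10: sp3
C11: sp3
4 carbons are sp2.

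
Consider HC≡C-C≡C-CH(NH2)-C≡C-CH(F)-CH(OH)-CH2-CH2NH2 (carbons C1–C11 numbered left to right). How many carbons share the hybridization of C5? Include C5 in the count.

C5 is sp3 (only σ bonds).
C1: sp
C2: sp
C3: sp
C4: sp
C5: sp3 ✓
C6: sp
C7: sp
C8: sp3 ✓
C9: sp3 ✓
C10: sp3 ✓
C11: sp3 ✓
5 carbons are sp3.

5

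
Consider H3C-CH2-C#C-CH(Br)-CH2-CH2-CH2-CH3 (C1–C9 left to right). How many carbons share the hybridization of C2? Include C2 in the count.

7

C2 is sp3 (only σ bonds).
C1: sp3 ✓
C2: sp3 ✓
C3: sp
C4: sp
C5: sp3 ✓
C6: sp3 ✓
C7: sp3 ✓
C8: sp3 ✓
C9: sp3 ✓
7 carbons are sp3.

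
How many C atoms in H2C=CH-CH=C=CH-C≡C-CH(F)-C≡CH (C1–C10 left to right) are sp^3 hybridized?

1

C1: sp2
C2: sp2
C3: sp2
C4: sp
C5: sp2
C6: sp
C7: sp
C8: sp3 ✓
C9: sp
C10: sp
C8 → 1 sp3 carbon.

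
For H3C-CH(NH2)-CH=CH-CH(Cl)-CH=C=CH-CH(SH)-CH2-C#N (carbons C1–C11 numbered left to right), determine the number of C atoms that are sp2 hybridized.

C1: sp3
C2: sp3
C3: sp2 ✓
C4: sp2 ✓
C5: sp3
C6: sp2 ✓
C7: sp
C8: sp2 ✓
C9: sp3
C10: sp3
C11: sp
C3, C4, C6, C8 → 4 sp2 carbons.

4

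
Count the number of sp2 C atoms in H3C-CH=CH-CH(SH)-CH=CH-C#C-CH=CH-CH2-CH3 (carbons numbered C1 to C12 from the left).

C1: sp3
C2: sp2 ✓
C3: sp2 ✓
C4: sp3
C5: sp2 ✓
C6: sp2 ✓
C7: sp
C8: sp
C9: sp2 ✓
C10: sp2 ✓
C11: sp3
C12: sp3
C2, C3, C5, C6, C9, C10 → 6 sp2 carbons.

6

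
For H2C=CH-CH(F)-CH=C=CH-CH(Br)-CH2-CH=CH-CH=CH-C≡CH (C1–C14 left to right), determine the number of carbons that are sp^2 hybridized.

C1: sp2 ✓
C2: sp2 ✓
C3: sp3
C4: sp2 ✓
C5: sp
C6: sp2 ✓
C7: sp3
C8: sp3
C9: sp2 ✓
C10: sp2 ✓
C11: sp2 ✓
C12: sp2 ✓
C13: sp
C14: sp
C1, C2, C4, C6, C9, C10, C11, C12 → 8 sp2 carbons.

8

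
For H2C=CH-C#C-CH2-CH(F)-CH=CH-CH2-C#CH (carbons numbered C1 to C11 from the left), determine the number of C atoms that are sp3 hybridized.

C1: sp2
C2: sp2
C3: sp
C4: sp
C5: sp3 ✓
C6: sp3 ✓
C7: sp2
C8: sp2
C9: sp3 ✓
C10: sp
C11: sp
C5, C6, C9 → 3 sp3 carbons.

3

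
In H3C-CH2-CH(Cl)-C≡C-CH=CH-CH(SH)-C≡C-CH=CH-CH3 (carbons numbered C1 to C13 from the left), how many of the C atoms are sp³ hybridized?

5

C1: sp3 ✓
C2: sp3 ✓
C3: sp3 ✓
C4: sp
C5: sp
C6: sp2
C7: sp2
C8: sp3 ✓
C9: sp
C10: sp
C11: sp2
C12: sp2
C13: sp3 ✓
C1, C2, C3, C8, C13 → 5 sp3 carbons.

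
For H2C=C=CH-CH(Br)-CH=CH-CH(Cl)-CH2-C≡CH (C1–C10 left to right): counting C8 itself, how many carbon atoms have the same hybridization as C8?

3

C8 is sp3 (only σ bonds).
C1: sp2
C2: sp
C3: sp2
C4: sp3 ✓
C5: sp2
C6: sp2
C7: sp3 ✓
C8: sp3 ✓
C9: sp
C10: sp
3 carbons are sp3.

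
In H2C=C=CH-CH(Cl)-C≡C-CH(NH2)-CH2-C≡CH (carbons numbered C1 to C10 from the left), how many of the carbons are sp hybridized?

5

C1: sp2
C2: sp ✓
C3: sp2
C4: sp3
C5: sp ✓
C6: sp ✓
C7: sp3
C8: sp3
C9: sp ✓
C10: sp ✓
C2, C5, C6, C9, C10 → 5 sp carbons.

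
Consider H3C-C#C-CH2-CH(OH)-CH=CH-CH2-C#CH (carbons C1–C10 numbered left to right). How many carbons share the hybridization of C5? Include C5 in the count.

4

C5 is sp3 (only σ bonds).
C1: sp3 ✓
C2: sp
C3: sp
C4: sp3 ✓
C5: sp3 ✓
C6: sp2
C7: sp2
C8: sp3 ✓
C9: sp
C10: sp
4 carbons are sp3.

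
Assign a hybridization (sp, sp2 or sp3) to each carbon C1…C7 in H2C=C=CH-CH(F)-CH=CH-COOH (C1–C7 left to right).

C1 sp2, C2 sp, C3 sp2, C4 sp3, C5 sp2, C6 sp2, C7 sp2

C1 — 3 σ bonds, plus one π bond. Steric number 3, so sp2.
C2: 2 σ bonds, plus two π bonds — 2 electron domains, sp.
C3 has 3 σ bonds, plus one π bond: steric number 3 → sp2.
C4 is sp3: 4 σ bonds, 4 electron-density regions.
C5 is sp2: 3 σ bonds, plus one π bond, 3 electron-density regions.
C6 has 3 σ bonds, plus one π bond: steric number 3 → sp2.
C7: 3 σ bonds, plus one π bond — 3 electron domains, sp2.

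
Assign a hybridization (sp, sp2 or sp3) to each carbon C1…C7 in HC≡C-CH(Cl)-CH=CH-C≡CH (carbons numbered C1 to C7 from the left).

C1: 2 σ bonds, plus two π bonds — 2 electron domains, sp.
C2 carries 2 σ bonds, plus two π bonds, giving a steric number of 2, so it is sp.
C3 is sp3: 4 σ bonds, 4 electron-density regions.
C4: 3 σ bonds, plus one π bond — 3 electron domains, sp2.
C5 (3 σ bonds, plus one π bond) has steric number 3: sp2.
C6 is sp: 2 σ bonds, plus two π bonds, 2 electron-density regions.
C7 is sp: 2 σ bonds, plus two π bonds, 2 electron-density regions.

C1 sp, C2 sp, C3 sp3, C4 sp2, C5 sp2, C6 sp, C7 sp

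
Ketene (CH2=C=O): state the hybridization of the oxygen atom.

sp^2

The oxygen atom (1 σ bond and 2 lone pairs, plus one π bond) has steric number 3: sp2.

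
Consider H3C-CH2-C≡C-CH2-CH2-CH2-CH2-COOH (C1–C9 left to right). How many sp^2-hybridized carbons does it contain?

1

C1: sp3
C2: sp3
C3: sp
C4: sp
C5: sp3
C6: sp3
C7: sp3
C8: sp3
C9: sp2 ✓
C9 → 1 sp2 carbon.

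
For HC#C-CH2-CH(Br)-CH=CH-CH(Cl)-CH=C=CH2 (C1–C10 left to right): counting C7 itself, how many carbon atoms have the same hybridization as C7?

C7 is sp3 (only σ bonds).
C1: sp
C2: sp
C3: sp3 ✓
C4: sp3 ✓
C5: sp2
C6: sp2
C7: sp3 ✓
C8: sp2
C9: sp
C10: sp2
3 carbons are sp3.

3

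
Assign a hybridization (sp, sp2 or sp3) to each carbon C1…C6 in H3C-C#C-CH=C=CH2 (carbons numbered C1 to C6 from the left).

C1 has 4 σ bonds: steric number 4 → sp3.
C2: 2 σ bonds, plus two π bonds; 2 regions of electron density → sp.
C3: 2 σ bonds, plus two π bonds — 2 electron domains, sp.
C4: 3 σ bonds, plus one π bond; 3 regions of electron density → sp2.
C5: 2 σ bonds, plus two π bonds; 2 regions of electron density → sp.
C6 has 3 σ bonds, plus one π bond: steric number 3 → sp2.

C1 sp3, C2 sp, C3 sp, C4 sp2, C5 sp, C6 sp2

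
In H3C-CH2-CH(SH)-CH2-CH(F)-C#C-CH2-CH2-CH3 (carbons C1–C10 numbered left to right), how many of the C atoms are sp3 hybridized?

8

C1: sp3 ✓
C2: sp3 ✓
C3: sp3 ✓
C4: sp3 ✓
C5: sp3 ✓
C6: sp
C7: sp
C8: sp3 ✓
C9: sp3 ✓
C10: sp3 ✓
C1, C2, C3, C4, C5, C8, C9, C10 → 8 sp3 carbons.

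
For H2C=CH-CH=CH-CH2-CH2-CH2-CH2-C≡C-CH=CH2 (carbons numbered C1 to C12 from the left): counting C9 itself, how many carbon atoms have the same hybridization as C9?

2

C9 is sp (two π bonds).
C1: sp2
C2: sp2
C3: sp2
C4: sp2
C5: sp3
C6: sp3
C7: sp3
C8: sp3
C9: sp ✓
C10: sp ✓
C11: sp2
C12: sp2
2 carbons are sp.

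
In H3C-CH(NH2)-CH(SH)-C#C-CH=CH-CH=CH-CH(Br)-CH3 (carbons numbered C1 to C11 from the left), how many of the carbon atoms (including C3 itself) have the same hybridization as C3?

C3 is sp3 (only σ bonds).
C1: sp3 ✓
C2: sp3 ✓
C3: sp3 ✓
C4: sp
C5: sp
C6: sp2
C7: sp2
C8: sp2
C9: sp2
C10: sp3 ✓
C11: sp3 ✓
5 carbons are sp3.

5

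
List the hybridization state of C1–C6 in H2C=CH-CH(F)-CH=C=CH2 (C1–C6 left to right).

C1 sp2, C2 sp2, C3 sp3, C4 sp2, C5 sp, C6 sp2

C1 — 3 σ bonds, plus one π bond. Steric number 3, so sp2.
C2: 3 σ bonds, plus one π bond — 3 electron domains, sp2.
C3 — 4 σ bonds. Steric number 4, so sp3.
C4 carries 3 σ bonds, plus one π bond, giving a steric number of 3, so it is sp2.
C5 has 2 σ bonds, plus two π bonds: steric number 2 → sp.
C6 (3 σ bonds, plus one π bond) has steric number 3: sp2.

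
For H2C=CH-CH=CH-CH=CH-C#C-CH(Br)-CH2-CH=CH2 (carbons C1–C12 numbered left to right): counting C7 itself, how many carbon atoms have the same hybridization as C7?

2

C7 is sp (two π bonds).
C1: sp2
C2: sp2
C3: sp2
C4: sp2
C5: sp2
C6: sp2
C7: sp ✓
C8: sp ✓
C9: sp3
C10: sp3
C11: sp2
C12: sp2
2 carbons are sp.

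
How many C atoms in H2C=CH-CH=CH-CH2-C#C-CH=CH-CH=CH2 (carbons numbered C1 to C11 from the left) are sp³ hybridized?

1

C1: sp2
C2: sp2
C3: sp2
C4: sp2
C5: sp3 ✓
C6: sp
C7: sp
C8: sp2
C9: sp2
C10: sp2
C11: sp2
C5 → 1 sp3 carbon.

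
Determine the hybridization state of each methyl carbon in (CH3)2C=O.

Each methyl carbon has 4 σ bonds: steric number 4 → sp3.

sp³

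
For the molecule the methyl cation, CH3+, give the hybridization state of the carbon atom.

sp²

Three σ bonds to H, empty p orbital → sp2, trigonal planar.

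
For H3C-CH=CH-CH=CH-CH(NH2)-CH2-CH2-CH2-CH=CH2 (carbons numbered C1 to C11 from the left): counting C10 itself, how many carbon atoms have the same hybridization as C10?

C10 is sp2 (one π bond).
C1: sp3
C2: sp2 ✓
C3: sp2 ✓
C4: sp2 ✓
C5: sp2 ✓
C6: sp3
C7: sp3
C8: sp3
C9: sp3
C10: sp2 ✓
C11: sp2 ✓
6 carbons are sp2.

6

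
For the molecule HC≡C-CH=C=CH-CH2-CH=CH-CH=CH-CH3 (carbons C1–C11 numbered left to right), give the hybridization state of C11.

sp^3

C11 (4 σ bonds) has steric number 4: sp3.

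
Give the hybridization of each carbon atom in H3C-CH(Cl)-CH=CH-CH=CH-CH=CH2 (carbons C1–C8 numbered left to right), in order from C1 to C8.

C1 sp3, C2 sp3, C3 sp2, C4 sp2, C5 sp2, C6 sp2, C7 sp2, C8 sp2

C1: 4 σ bonds; 4 regions of electron density → sp3.
C2: 4 σ bonds — 4 electron domains, sp3.
C3 carries 3 σ bonds, plus one π bond, giving a steric number of 3, so it is sp2.
C4 carries 3 σ bonds, plus one π bond, giving a steric number of 3, so it is sp2.
C5: 3 σ bonds, plus one π bond; 3 regions of electron density → sp2.
C6 is sp2: 3 σ bonds, plus one π bond, 3 electron-density regions.
C7 (3 σ bonds, plus one π bond) has steric number 3: sp2.
C8: 3 σ bonds, plus one π bond; 3 regions of electron density → sp2.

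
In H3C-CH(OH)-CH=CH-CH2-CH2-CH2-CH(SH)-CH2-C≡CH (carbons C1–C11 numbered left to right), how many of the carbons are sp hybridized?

C1: sp3
C2: sp3
C3: sp2
C4: sp2
C5: sp3
C6: sp3
C7: sp3
C8: sp3
C9: sp3
C10: sp ✓
C11: sp ✓
C10, C11 → 2 sp carbons.

2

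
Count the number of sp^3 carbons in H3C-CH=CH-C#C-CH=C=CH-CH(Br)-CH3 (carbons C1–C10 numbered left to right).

C1: sp3 ✓
C2: sp2
C3: sp2
C4: sp
C5: sp
C6: sp2
C7: sp
C8: sp2
C9: sp3 ✓
C10: sp3 ✓
C1, C9, C10 → 3 sp3 carbons.

3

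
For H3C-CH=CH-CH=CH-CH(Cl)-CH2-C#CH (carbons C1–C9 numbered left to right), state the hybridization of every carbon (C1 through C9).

C1 carries 4 σ bonds, giving a steric number of 4, so it is sp3.
C2: 3 σ bonds, plus one π bond — 3 electron domains, sp2.
C3 — 3 σ bonds, plus one π bond. Steric number 3, so sp2.
C4: 3 σ bonds, plus one π bond — 3 electron domains, sp2.
C5 (3 σ bonds, plus one π bond) has steric number 3: sp2.
C6: 4 σ bonds — 4 electron domains, sp3.
C7: 4 σ bonds; 4 regions of electron density → sp3.
C8: 2 σ bonds, plus two π bonds — 2 electron domains, sp.
C9 carries 2 σ bonds, plus two π bonds, giving a steric number of 2, so it is sp.

C1 sp3, C2 sp2, C3 sp2, C4 sp2, C5 sp2, C6 sp3, C7 sp3, C8 sp, C9 sp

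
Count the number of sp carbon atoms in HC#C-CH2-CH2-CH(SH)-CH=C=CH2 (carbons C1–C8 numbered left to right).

C1: sp ✓
C2: sp ✓
C3: sp3
C4: sp3
C5: sp3
C6: sp2
C7: sp ✓
C8: sp2
C1, C2, C7 → 3 sp carbons.

3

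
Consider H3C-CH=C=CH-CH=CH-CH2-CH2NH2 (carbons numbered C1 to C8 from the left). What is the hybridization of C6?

sp²

C6 has 3 σ bonds, plus one π bond: steric number 3 → sp2.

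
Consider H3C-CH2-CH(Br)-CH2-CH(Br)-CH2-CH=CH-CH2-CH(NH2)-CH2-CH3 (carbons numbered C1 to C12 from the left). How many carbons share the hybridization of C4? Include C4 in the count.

C4 is sp3 (only σ bonds).
C1: sp3 ✓
C2: sp3 ✓
C3: sp3 ✓
C4: sp3 ✓
C5: sp3 ✓
C6: sp3 ✓
C7: sp2
C8: sp2
C9: sp3 ✓
C10: sp3 ✓
C11: sp3 ✓
C12: sp3 ✓
10 carbons are sp3.

10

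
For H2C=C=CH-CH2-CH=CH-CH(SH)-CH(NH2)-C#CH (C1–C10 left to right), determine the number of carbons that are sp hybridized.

3

C1: sp2
C2: sp ✓
C3: sp2
C4: sp3
C5: sp2
C6: sp2
C7: sp3
C8: sp3
C9: sp ✓
C10: sp ✓
C2, C9, C10 → 3 sp carbons.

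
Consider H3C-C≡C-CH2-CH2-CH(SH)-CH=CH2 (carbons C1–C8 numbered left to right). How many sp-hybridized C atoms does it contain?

2

C1: sp3
C2: sp ✓
C3: sp ✓
C4: sp3
C5: sp3
C6: sp3
C7: sp2
C8: sp2
C2, C3 → 2 sp carbons.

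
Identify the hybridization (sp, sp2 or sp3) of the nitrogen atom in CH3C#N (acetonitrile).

N has one σ bond and one lone pair: steric number 2 → sp.

sp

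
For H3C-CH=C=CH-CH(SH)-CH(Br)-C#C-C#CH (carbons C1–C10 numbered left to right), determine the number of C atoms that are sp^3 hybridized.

C1: sp3 ✓
C2: sp2
C3: sp
C4: sp2
C5: sp3 ✓
C6: sp3 ✓
C7: sp
C8: sp
C9: sp
C10: sp
C1, C5, C6 → 3 sp3 carbons.

3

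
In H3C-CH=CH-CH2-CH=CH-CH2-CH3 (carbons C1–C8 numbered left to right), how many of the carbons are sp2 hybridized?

4

C1: sp3
C2: sp2 ✓
C3: sp2 ✓
C4: sp3
C5: sp2 ✓
C6: sp2 ✓
C7: sp3
C8: sp3
C2, C3, C5, C6 → 4 sp2 carbons.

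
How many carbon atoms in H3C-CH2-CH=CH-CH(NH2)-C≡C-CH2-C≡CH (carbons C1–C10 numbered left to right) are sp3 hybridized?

4

C1: sp3 ✓
C2: sp3 ✓
C3: sp2
C4: sp2
C5: sp3 ✓
C6: sp
C7: sp
C8: sp3 ✓
C9: sp
C10: sp
C1, C2, C5, C8 → 4 sp3 carbons.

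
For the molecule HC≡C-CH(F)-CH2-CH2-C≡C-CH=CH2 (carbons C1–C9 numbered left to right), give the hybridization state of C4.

sp3

C4: 4 σ bonds — 4 electron domains, sp3.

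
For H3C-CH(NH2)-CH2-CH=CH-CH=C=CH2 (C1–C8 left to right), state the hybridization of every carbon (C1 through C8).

C1 sp3, C2 sp3, C3 sp3, C4 sp2, C5 sp2, C6 sp2, C7 sp, C8 sp2

C1 is sp3: 4 σ bonds, 4 electron-density regions.
C2 (4 σ bonds) has steric number 4: sp3.
C3: 4 σ bonds; 4 regions of electron density → sp3.
C4: 3 σ bonds, plus one π bond; 3 regions of electron density → sp2.
C5: 3 σ bonds, plus one π bond — 3 electron domains, sp2.
C6: 3 σ bonds, plus one π bond; 3 regions of electron density → sp2.
C7: 2 σ bonds, plus two π bonds; 2 regions of electron density → sp.
C8 has 3 σ bonds, plus one π bond: steric number 3 → sp2.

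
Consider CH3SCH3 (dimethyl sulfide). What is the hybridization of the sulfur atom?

The sulfur atom — 2 σ bonds and 2 lone pairs. Steric number 4, so sp3.

sp^3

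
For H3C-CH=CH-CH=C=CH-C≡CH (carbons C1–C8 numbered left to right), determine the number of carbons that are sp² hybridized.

C1: sp3
C2: sp2 ✓
C3: sp2 ✓
C4: sp2 ✓
C5: sp
C6: sp2 ✓
C7: sp
C8: sp
C2, C3, C4, C6 → 4 sp2 carbons.

4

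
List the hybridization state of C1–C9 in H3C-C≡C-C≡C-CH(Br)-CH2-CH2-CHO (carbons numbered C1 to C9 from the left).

C1 carries 4 σ bonds, giving a steric number of 4, so it is sp3.
C2: 2 σ bonds, plus two π bonds — 2 electron domains, sp.
C3 carries 2 σ bonds, plus two π bonds, giving a steric number of 2, so it is sp.
C4 carries 2 σ bonds, plus two π bonds, giving a steric number of 2, so it is sp.
C5: 2 σ bonds, plus two π bonds; 2 regions of electron density → sp.
C6 is sp3: 4 σ bonds, 4 electron-density regions.
C7: 4 σ bonds; 4 regions of electron density → sp3.
C8 is sp3: 4 σ bonds, 4 electron-density regions.
C9 is sp2: 3 σ bonds, plus one π bond, 3 electron-density regions.

C1 sp3, C2 sp, C3 sp, C4 sp, C5 sp, C6 sp3, C7 sp3, C8 sp3, C9 sp2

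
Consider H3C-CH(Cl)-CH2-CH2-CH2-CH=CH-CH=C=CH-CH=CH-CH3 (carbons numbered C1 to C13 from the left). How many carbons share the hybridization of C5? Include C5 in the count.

C5 is sp3 (only σ bonds).
C1: sp3 ✓
C2: sp3 ✓
C3: sp3 ✓
C4: sp3 ✓
C5: sp3 ✓
C6: sp2
C7: sp2
C8: sp2
C9: sp
C10: sp2
C11: sp2
C12: sp2
C13: sp3 ✓
6 carbons are sp3.

6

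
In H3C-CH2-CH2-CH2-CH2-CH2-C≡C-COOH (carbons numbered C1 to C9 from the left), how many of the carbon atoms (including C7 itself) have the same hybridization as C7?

2

C7 is sp (two π bonds).
C1: sp3
C2: sp3
C3: sp3
C4: sp3
C5: sp3
C6: sp3
C7: sp ✓
C8: sp ✓
C9: sp2
2 carbons are sp.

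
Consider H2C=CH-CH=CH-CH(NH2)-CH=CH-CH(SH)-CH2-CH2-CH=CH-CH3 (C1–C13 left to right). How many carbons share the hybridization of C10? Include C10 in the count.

5

C10 is sp3 (only σ bonds).
C1: sp2
C2: sp2
C3: sp2
C4: sp2
C5: sp3 ✓
C6: sp2
C7: sp2
C8: sp3 ✓
C9: sp3 ✓
C10: sp3 ✓
C11: sp2
C12: sp2
C13: sp3 ✓
5 carbons are sp3.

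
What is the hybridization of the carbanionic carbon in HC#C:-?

sp

One σ bond + one lone pair = steric number 2 → sp.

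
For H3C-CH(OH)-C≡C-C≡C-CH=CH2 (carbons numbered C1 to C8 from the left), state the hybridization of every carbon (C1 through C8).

C1 sp3, C2 sp3, C3 sp, C4 sp, C5 sp, C6 sp, C7 sp2, C8 sp2

C1: 4 σ bonds — 4 electron domains, sp3.
C2: 4 σ bonds — 4 electron domains, sp3.
C3 has 2 σ bonds, plus two π bonds: steric number 2 → sp.
C4 (2 σ bonds, plus two π bonds) has steric number 2: sp.
C5: 2 σ bonds, plus two π bonds — 2 electron domains, sp.
C6: 2 σ bonds, plus two π bonds; 2 regions of electron density → sp.
C7: 3 σ bonds, plus one π bond — 3 electron domains, sp2.
C8 (3 σ bonds, plus one π bond) has steric number 3: sp2.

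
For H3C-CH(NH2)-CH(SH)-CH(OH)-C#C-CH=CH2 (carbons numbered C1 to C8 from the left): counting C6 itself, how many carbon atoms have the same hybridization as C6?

2

C6 is sp (two π bonds).
C1: sp3
C2: sp3
C3: sp3
C4: sp3
C5: sp ✓
C6: sp ✓
C7: sp2
C8: sp2
2 carbons are sp.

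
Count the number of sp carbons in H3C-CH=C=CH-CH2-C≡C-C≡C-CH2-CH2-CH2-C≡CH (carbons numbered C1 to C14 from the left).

7

C1: sp3
C2: sp2
C3: sp ✓
C4: sp2
C5: sp3
C6: sp ✓
C7: sp ✓
C8: sp ✓
C9: sp ✓
C10: sp3
C11: sp3
C12: sp3
C13: sp ✓
C14: sp ✓
C3, C6, C7, C8, C9, C13, C14 → 7 sp carbons.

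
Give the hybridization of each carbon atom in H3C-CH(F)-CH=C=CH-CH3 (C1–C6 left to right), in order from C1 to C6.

C1 sp3, C2 sp3, C3 sp2, C4 sp, C5 sp2, C6 sp3

C1 has 4 σ bonds: steric number 4 → sp3.
C2 carries 4 σ bonds, giving a steric number of 4, so it is sp3.
C3: 3 σ bonds, plus one π bond — 3 electron domains, sp2.
C4 is sp: 2 σ bonds, plus two π bonds, 2 electron-density regions.
C5 is sp2: 3 σ bonds, plus one π bond, 3 electron-density regions.
C6 has 4 σ bonds: steric number 4 → sp3.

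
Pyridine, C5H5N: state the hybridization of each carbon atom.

sp^2

Each carbon atom has 3 σ bonds, plus one π bond: steric number 3 → sp2.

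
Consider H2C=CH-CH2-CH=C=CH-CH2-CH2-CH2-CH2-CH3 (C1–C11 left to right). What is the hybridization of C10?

sp³

C10 carries 4 σ bonds, giving a steric number of 4, so it is sp3.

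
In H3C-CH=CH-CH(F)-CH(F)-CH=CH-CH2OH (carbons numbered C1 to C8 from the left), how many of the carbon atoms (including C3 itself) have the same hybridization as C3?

C3 is sp2 (one π bond).
C1: sp3
C2: sp2 ✓
C3: sp2 ✓
C4: sp3
C5: sp3
C6: sp2 ✓
C7: sp2 ✓
C8: sp3
4 carbons are sp2.

4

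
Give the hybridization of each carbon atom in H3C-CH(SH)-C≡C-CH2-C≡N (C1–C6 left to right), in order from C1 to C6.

C1 sp3, C2 sp3, C3 sp, C4 sp, C5 sp3, C6 sp

C1: 4 σ bonds; 4 regions of electron density → sp3.
C2 has 4 σ bonds: steric number 4 → sp3.
C3: 2 σ bonds, plus two π bonds — 2 electron domains, sp.
C4 — 2 σ bonds, plus two π bonds. Steric number 2, so sp.
C5 — 4 σ bonds. Steric number 4, so sp3.
C6 has 2 σ bonds, plus two π bonds: steric number 2 → sp.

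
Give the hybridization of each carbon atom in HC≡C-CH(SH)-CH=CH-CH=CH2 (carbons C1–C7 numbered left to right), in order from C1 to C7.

C1 has 2 σ bonds, plus two π bonds: steric number 2 → sp.
C2 has 2 σ bonds, plus two π bonds: steric number 2 → sp.
C3 is sp3: 4 σ bonds, 4 electron-density regions.
C4: 3 σ bonds, plus one π bond — 3 electron domains, sp2.
C5 is sp2: 3 σ bonds, plus one π bond, 3 electron-density regions.
C6 has 3 σ bonds, plus one π bond: steric number 3 → sp2.
C7 (3 σ bonds, plus one π bond) has steric number 3: sp2.

C1 sp, C2 sp, C3 sp3, C4 sp2, C5 sp2, C6 sp2, C7 sp2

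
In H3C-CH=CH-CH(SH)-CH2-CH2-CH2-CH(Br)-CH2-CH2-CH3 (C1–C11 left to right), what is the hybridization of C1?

C1 carries 4 σ bonds, giving a steric number of 4, so it is sp3.

sp^3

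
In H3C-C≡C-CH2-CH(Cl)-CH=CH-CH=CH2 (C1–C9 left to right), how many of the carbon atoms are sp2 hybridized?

C1: sp3
C2: sp
C3: sp
C4: sp3
C5: sp3
C6: sp2 ✓
C7: sp2 ✓
C8: sp2 ✓
C9: sp2 ✓
C6, C7, C8, C9 → 4 sp2 carbons.

4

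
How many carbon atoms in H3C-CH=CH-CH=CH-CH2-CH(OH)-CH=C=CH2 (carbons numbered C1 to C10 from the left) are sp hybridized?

1

C1: sp3
C2: sp2
C3: sp2
C4: sp2
C5: sp2
C6: sp3
C7: sp3
C8: sp2
C9: sp ✓
C10: sp2
C9 → 1 sp carbon.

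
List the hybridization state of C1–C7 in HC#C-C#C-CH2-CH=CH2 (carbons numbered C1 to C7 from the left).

C1 sp, C2 sp, C3 sp, C4 sp, C5 sp3, C6 sp2, C7 sp2

C1 (2 σ bonds, plus two π bonds) has steric number 2: sp.
C2: 2 σ bonds, plus two π bonds; 2 regions of electron density → sp.
C3 carries 2 σ bonds, plus two π bonds, giving a steric number of 2, so it is sp.
C4 carries 2 σ bonds, plus two π bonds, giving a steric number of 2, so it is sp.
C5 — 4 σ bonds. Steric number 4, so sp3.
C6 — 3 σ bonds, plus one π bond. Steric number 3, so sp2.
C7 is sp2: 3 σ bonds, plus one π bond, 3 electron-density regions.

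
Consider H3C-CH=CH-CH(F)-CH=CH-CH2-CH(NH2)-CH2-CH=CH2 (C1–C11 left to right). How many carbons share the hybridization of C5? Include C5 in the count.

C5 is sp2 (one π bond).
C1: sp3
C2: sp2 ✓
C3: sp2 ✓
C4: sp3
C5: sp2 ✓
C6: sp2 ✓
C7: sp3
C8: sp3
C9: sp3
C10: sp2 ✓
C11: sp2 ✓
6 carbons are sp2.

6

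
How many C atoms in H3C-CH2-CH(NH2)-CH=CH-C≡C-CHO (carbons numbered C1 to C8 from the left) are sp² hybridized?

C1: sp3
C2: sp3
C3: sp3
C4: sp2 ✓
C5: sp2 ✓
C6: sp
C7: sp
C8: sp2 ✓
C4, C5, C8 → 3 sp2 carbons.

3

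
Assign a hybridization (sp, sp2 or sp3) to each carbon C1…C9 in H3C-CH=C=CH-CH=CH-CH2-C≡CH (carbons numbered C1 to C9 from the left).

C1: 4 σ bonds; 4 regions of electron density → sp3.
C2: 3 σ bonds, plus one π bond; 3 regions of electron density → sp2.
C3 (2 σ bonds, plus two π bonds) has steric number 2: sp.
C4: 3 σ bonds, plus one π bond; 3 regions of electron density → sp2.
C5: 3 σ bonds, plus one π bond; 3 regions of electron density → sp2.
C6 has 3 σ bonds, plus one π bond: steric number 3 → sp2.
C7 is sp3: 4 σ bonds, 4 electron-density regions.
C8 has 2 σ bonds, plus two π bonds: steric number 2 → sp.
C9 carries 2 σ bonds, plus two π bonds, giving a steric number of 2, so it is sp.

C1 sp3, C2 sp2, C3 sp, C4 sp2, C5 sp2, C6 sp2, C7 sp3, C8 sp, C9 sp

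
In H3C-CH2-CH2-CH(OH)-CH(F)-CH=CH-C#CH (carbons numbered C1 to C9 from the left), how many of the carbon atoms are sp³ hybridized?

C1: sp3 ✓
C2: sp3 ✓
C3: sp3 ✓
C4: sp3 ✓
C5: sp3 ✓
C6: sp2
C7: sp2
C8: sp
C9: sp
C1, C2, C3, C4, C5 → 5 sp3 carbons.

5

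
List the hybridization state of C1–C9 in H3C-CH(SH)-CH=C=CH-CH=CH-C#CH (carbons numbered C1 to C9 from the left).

C1 sp3, C2 sp3, C3 sp2, C4 sp, C5 sp2, C6 sp2, C7 sp2, C8 sp, C9 sp

C1: 4 σ bonds — 4 electron domains, sp3.
C2: 4 σ bonds; 4 regions of electron density → sp3.
C3: 3 σ bonds, plus one π bond; 3 regions of electron density → sp2.
C4: 2 σ bonds, plus two π bonds; 2 regions of electron density → sp.
C5 has 3 σ bonds, plus one π bond: steric number 3 → sp2.
C6 has 3 σ bonds, plus one π bond: steric number 3 → sp2.
C7 has 3 σ bonds, plus one π bond: steric number 3 → sp2.
C8 is sp: 2 σ bonds, plus two π bonds, 2 electron-density regions.
C9: 2 σ bonds, plus two π bonds; 2 regions of electron density → sp.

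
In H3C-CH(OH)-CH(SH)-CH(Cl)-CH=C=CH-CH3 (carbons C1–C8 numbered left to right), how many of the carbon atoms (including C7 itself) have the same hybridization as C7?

2

C7 is sp2 (one π bond).
C1: sp3
C2: sp3
C3: sp3
C4: sp3
C5: sp2 ✓
C6: sp
C7: sp2 ✓
C8: sp3
2 carbons are sp2.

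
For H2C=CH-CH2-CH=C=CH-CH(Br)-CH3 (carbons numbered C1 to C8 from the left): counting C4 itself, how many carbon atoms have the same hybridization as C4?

4

C4 is sp2 (one π bond).
C1: sp2 ✓
C2: sp2 ✓
C3: sp3
C4: sp2 ✓
C5: sp
C6: sp2 ✓
C7: sp3
C8: sp3
4 carbons are sp2.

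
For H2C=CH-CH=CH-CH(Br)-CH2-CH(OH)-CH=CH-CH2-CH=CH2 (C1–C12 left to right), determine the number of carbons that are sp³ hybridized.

4

C1: sp2
C2: sp2
C3: sp2
C4: sp2
C5: sp3 ✓
C6: sp3 ✓
C7: sp3 ✓
C8: sp2
C9: sp2
C10: sp3 ✓
C11: sp2
C12: sp2
C5, C6, C7, C10 → 4 sp3 carbons.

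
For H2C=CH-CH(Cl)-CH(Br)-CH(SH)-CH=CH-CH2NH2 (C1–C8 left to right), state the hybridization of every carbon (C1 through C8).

C1 sp2, C2 sp2, C3 sp3, C4 sp3, C5 sp3, C6 sp2, C7 sp2, C8 sp3

C1: 3 σ bonds, plus one π bond — 3 electron domains, sp2.
C2 — 3 σ bonds, plus one π bond. Steric number 3, so sp2.
C3 is sp3: 4 σ bonds, 4 electron-density regions.
C4 has 4 σ bonds: steric number 4 → sp3.
C5 has 4 σ bonds: steric number 4 → sp3.
C6 carries 3 σ bonds, plus one π bond, giving a steric number of 3, so it is sp2.
C7 (3 σ bonds, plus one π bond) has steric number 3: sp2.
C8 has 4 σ bonds: steric number 4 → sp3.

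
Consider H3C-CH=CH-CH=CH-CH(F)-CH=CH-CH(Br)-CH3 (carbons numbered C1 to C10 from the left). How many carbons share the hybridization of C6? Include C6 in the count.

C6 is sp3 (only σ bonds).
C1: sp3 ✓
C2: sp2
C3: sp2
C4: sp2
C5: sp2
C6: sp3 ✓
C7: sp2
C8: sp2
C9: sp3 ✓
C10: sp3 ✓
4 carbons are sp3.

4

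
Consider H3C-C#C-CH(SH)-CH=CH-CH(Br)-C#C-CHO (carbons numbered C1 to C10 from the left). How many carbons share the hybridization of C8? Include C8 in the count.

C8 is sp (two π bonds).
C1: sp3
C2: sp ✓
C3: sp ✓
C4: sp3
C5: sp2
C6: sp2
C7: sp3
C8: sp ✓
C9: sp ✓
C10: sp2
4 carbons are sp.

4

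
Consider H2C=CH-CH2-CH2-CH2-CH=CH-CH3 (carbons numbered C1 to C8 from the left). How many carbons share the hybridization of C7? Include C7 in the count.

C7 is sp2 (one π bond).
C1: sp2 ✓
C2: sp2 ✓
C3: sp3
C4: sp3
C5: sp3
C6: sp2 ✓
C7: sp2 ✓
C8: sp3
4 carbons are sp2.

4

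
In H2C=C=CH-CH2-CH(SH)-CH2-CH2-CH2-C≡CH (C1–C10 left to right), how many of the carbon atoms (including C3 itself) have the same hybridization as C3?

C3 is sp2 (one π bond).
C1: sp2 ✓
C2: sp
C3: sp2 ✓
C4: sp3
C5: sp3
C6: sp3
C7: sp3
C8: sp3
C9: sp
C10: sp
2 carbons are sp2.

2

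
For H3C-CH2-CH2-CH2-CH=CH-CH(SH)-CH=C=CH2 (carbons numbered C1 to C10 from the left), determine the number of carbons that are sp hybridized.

C1: sp3
C2: sp3
C3: sp3
C4: sp3
C5: sp2
C6: sp2
C7: sp3
C8: sp2
C9: sp ✓
C10: sp2
C9 → 1 sp carbon.

1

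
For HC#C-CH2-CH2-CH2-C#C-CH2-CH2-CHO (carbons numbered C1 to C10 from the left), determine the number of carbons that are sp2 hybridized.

C1: sp
C2: sp
C3: sp3
C4: sp3
C5: sp3
C6: sp
C7: sp
C8: sp3
C9: sp3
C10: sp2 ✓
C10 → 1 sp2 carbon.

1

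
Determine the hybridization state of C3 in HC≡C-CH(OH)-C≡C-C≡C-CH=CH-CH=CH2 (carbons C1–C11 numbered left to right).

sp3

C3 — 4 σ bonds. Steric number 4, so sp3.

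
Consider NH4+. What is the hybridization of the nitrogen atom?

Four σ bonds, no lone pair → sp3, tetrahedral.

sp^3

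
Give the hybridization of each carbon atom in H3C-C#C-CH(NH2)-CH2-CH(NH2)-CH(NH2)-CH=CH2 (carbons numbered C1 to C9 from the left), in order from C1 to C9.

C1 sp3, C2 sp, C3 sp, C4 sp3, C5 sp3, C6 sp3, C7 sp3, C8 sp2, C9 sp2

C1 — 4 σ bonds. Steric number 4, so sp3.
C2: 2 σ bonds, plus two π bonds — 2 electron domains, sp.
C3 — 2 σ bonds, plus two π bonds. Steric number 2, so sp.
C4 carries 4 σ bonds, giving a steric number of 4, so it is sp3.
C5 — 4 σ bonds. Steric number 4, so sp3.
C6 is sp3: 4 σ bonds, 4 electron-density regions.
C7 (4 σ bonds) has steric number 4: sp3.
C8: 3 σ bonds, plus one π bond — 3 electron domains, sp2.
C9: 3 σ bonds, plus one π bond; 3 regions of electron density → sp2.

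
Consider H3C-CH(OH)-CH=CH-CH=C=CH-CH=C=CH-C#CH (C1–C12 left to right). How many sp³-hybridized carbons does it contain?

2

C1: sp3 ✓
C2: sp3 ✓
C3: sp2
C4: sp2
C5: sp2
C6: sp
C7: sp2
C8: sp2
C9: sp
C10: sp2
C11: sp
C12: sp
C1, C2 → 2 sp3 carbons.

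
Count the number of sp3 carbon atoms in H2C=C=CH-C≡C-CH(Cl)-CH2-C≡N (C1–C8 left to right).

2

C1: sp2
C2: sp
C3: sp2
C4: sp
C5: sp
C6: sp3 ✓
C7: sp3 ✓
C8: sp
C6, C7 → 2 sp3 carbons.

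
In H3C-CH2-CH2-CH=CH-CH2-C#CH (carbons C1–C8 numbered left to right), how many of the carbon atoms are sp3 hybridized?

4

C1: sp3 ✓
C2: sp3 ✓
C3: sp3 ✓
C4: sp2
C5: sp2
C6: sp3 ✓
C7: sp
C8: sp
C1, C2, C3, C6 → 4 sp3 carbons.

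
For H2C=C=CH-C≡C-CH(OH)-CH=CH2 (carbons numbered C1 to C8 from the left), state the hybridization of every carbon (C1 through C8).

C1 (3 σ bonds, plus one π bond) has steric number 3: sp2.
C2: 2 σ bonds, plus two π bonds — 2 electron domains, sp.
C3 is sp2: 3 σ bonds, plus one π bond, 3 electron-density regions.
C4 (2 σ bonds, plus two π bonds) has steric number 2: sp.
C5: 2 σ bonds, plus two π bonds — 2 electron domains, sp.
C6: 4 σ bonds — 4 electron domains, sp3.
C7: 3 σ bonds, plus one π bond; 3 regions of electron density → sp2.
C8: 3 σ bonds, plus one π bond — 3 electron domains, sp2.

C1 sp2, C2 sp, C3 sp2, C4 sp, C5 sp, C6 sp3, C7 sp2, C8 sp2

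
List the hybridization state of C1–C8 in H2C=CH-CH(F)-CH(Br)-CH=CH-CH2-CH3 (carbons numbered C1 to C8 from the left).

C1 sp2, C2 sp2, C3 sp3, C4 sp3, C5 sp2, C6 sp2, C7 sp3, C8 sp3

C1: 3 σ bonds, plus one π bond — 3 electron domains, sp2.
C2 — 3 σ bonds, plus one π bond. Steric number 3, so sp2.
C3: 4 σ bonds; 4 regions of electron density → sp3.
C4 has 4 σ bonds: steric number 4 → sp3.
C5 (3 σ bonds, plus one π bond) has steric number 3: sp2.
C6 has 3 σ bonds, plus one π bond: steric number 3 → sp2.
C7: 4 σ bonds — 4 electron domains, sp3.
C8 — 4 σ bonds. Steric number 4, so sp3.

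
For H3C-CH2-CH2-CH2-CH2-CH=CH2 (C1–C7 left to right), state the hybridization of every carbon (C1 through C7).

C1 carries 4 σ bonds, giving a steric number of 4, so it is sp3.
C2: 4 σ bonds — 4 electron domains, sp3.
C3 — 4 σ bonds. Steric number 4, so sp3.
C4 carries 4 σ bonds, giving a steric number of 4, so it is sp3.
C5 (4 σ bonds) has steric number 4: sp3.
C6 carries 3 σ bonds, plus one π bond, giving a steric number of 3, so it is sp2.
C7: 3 σ bonds, plus one π bond; 3 regions of electron density → sp2.

C1 sp3, C2 sp3, C3 sp3, C4 sp3, C5 sp3, C6 sp2, C7 sp2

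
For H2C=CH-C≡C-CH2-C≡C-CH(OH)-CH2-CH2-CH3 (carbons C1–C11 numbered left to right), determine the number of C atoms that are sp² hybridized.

C1: sp2 ✓
C2: sp2 ✓
C3: sp
C4: sp
C5: sp3
C6: sp
C7: sp
C8: sp3
C9: sp3
C10: sp3
C11: sp3
C1, C2 → 2 sp2 carbons.

2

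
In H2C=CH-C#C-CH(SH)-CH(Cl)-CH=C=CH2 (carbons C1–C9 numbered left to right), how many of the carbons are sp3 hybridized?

C1: sp2
C2: sp2
C3: sp
C4: sp
C5: sp3 ✓
C6: sp3 ✓
C7: sp2
C8: sp
C9: sp2
C5, C6 → 2 sp3 carbons.

2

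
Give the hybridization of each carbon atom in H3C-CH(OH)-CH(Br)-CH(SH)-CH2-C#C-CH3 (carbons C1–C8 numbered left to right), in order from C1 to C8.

C1 sp3, C2 sp3, C3 sp3, C4 sp3, C5 sp3, C6 sp, C7 sp, C8 sp3

C1: 4 σ bonds — 4 electron domains, sp3.
C2 carries 4 σ bonds, giving a steric number of 4, so it is sp3.
C3: 4 σ bonds; 4 regions of electron density → sp3.
C4 — 4 σ bonds. Steric number 4, so sp3.
C5: 4 σ bonds — 4 electron domains, sp3.
C6 — 2 σ bonds, plus two π bonds. Steric number 2, so sp.
C7 (2 σ bonds, plus two π bonds) has steric number 2: sp.
C8 has 4 σ bonds: steric number 4 → sp3.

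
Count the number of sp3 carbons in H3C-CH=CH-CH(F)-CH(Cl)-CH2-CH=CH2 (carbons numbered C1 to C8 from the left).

C1: sp3 ✓
C2: sp2
C3: sp2
C4: sp3 ✓
C5: sp3 ✓
C6: sp3 ✓
C7: sp2
C8: sp2
C1, C4, C5, C6 → 4 sp3 carbons.

4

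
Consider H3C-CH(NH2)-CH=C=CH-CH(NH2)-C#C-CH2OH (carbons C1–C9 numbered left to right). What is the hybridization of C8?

C8: 2 σ bonds, plus two π bonds — 2 electron domains, sp.

sp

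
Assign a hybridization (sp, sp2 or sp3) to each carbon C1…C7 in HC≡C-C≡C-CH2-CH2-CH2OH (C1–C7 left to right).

C1 sp, C2 sp, C3 sp, C4 sp, C5 sp3, C6 sp3, C7 sp3

C1 has 2 σ bonds, plus two π bonds: steric number 2 → sp.
C2 (2 σ bonds, plus two π bonds) has steric number 2: sp.
C3 (2 σ bonds, plus two π bonds) has steric number 2: sp.
C4 carries 2 σ bonds, plus two π bonds, giving a steric number of 2, so it is sp.
C5 has 4 σ bonds: steric number 4 → sp3.
C6 — 4 σ bonds. Steric number 4, so sp3.
C7: 4 σ bonds; 4 regions of electron density → sp3.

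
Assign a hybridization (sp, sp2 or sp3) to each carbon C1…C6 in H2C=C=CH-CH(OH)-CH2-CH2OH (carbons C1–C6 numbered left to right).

C1 sp2, C2 sp, C3 sp2, C4 sp3, C5 sp3, C6 sp3

C1: 3 σ bonds, plus one π bond; 3 regions of electron density → sp2.
C2 — 2 σ bonds, plus two π bonds. Steric number 2, so sp.
C3 carries 3 σ bonds, plus one π bond, giving a steric number of 3, so it is sp2.
C4: 4 σ bonds — 4 electron domains, sp3.
C5 is sp3: 4 σ bonds, 4 electron-density regions.
C6: 4 σ bonds — 4 electron domains, sp3.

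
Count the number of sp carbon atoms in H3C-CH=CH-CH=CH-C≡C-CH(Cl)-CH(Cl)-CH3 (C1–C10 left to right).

2

C1: sp3
C2: sp2
C3: sp2
C4: sp2
C5: sp2
C6: sp ✓
C7: sp ✓
C8: sp3
C9: sp3
C10: sp3
C6, C7 → 2 sp carbons.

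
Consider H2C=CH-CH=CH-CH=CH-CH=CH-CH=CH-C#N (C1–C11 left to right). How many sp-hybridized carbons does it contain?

1

C1: sp2
C2: sp2
C3: sp2
C4: sp2
C5: sp2
C6: sp2
C7: sp2
C8: sp2
C9: sp2
C10: sp2
C11: sp ✓
C11 → 1 sp carbon.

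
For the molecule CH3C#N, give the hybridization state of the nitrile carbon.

sp

The nitrile carbon is sp: 2 σ bonds, plus two π bonds, 2 electron-density regions.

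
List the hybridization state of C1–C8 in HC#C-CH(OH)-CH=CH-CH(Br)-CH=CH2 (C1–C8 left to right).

C1 — 2 σ bonds, plus two π bonds. Steric number 2, so sp.
C2: 2 σ bonds, plus two π bonds; 2 regions of electron density → sp.
C3: 4 σ bonds; 4 regions of electron density → sp3.
C4: 3 σ bonds, plus one π bond; 3 regions of electron density → sp2.
C5 (3 σ bonds, plus one π bond) has steric number 3: sp2.
C6 is sp3: 4 σ bonds, 4 electron-density regions.
C7: 3 σ bonds, plus one π bond; 3 regions of electron density → sp2.
C8: 3 σ bonds, plus one π bond — 3 electron domains, sp2.

C1 sp, C2 sp, C3 sp3, C4 sp2, C5 sp2, C6 sp3, C7 sp2, C8 sp2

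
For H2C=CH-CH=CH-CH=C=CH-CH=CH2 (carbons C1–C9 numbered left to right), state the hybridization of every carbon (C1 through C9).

C1 sp2, C2 sp2, C3 sp2, C4 sp2, C5 sp2, C6 sp, C7 sp2, C8 sp2, C9 sp2

C1 — 3 σ bonds, plus one π bond. Steric number 3, so sp2.
C2 — 3 σ bonds, plus one π bond. Steric number 3, so sp2.
C3 carries 3 σ bonds, plus one π bond, giving a steric number of 3, so it is sp2.
C4 is sp2: 3 σ bonds, plus one π bond, 3 electron-density regions.
C5 carries 3 σ bonds, plus one π bond, giving a steric number of 3, so it is sp2.
C6: 2 σ bonds, plus two π bonds; 2 regions of electron density → sp.
C7 is sp2: 3 σ bonds, plus one π bond, 3 electron-density regions.
C8: 3 σ bonds, plus one π bond; 3 regions of electron density → sp2.
C9 carries 3 σ bonds, plus one π bond, giving a steric number of 3, so it is sp2.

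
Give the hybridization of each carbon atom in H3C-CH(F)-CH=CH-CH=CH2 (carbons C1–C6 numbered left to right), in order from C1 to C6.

C1 has 4 σ bonds: steric number 4 → sp3.
C2: 4 σ bonds; 4 regions of electron density → sp3.
C3: 3 σ bonds, plus one π bond — 3 electron domains, sp2.
C4: 3 σ bonds, plus one π bond; 3 regions of electron density → sp2.
C5 (3 σ bonds, plus one π bond) has steric number 3: sp2.
C6 carries 3 σ bonds, plus one π bond, giving a steric number of 3, so it is sp2.

C1 sp3, C2 sp3, C3 sp2, C4 sp2, C5 sp2, C6 sp2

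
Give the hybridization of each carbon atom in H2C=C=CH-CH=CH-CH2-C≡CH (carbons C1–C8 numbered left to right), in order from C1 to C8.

C1 sp2, C2 sp, C3 sp2, C4 sp2, C5 sp2, C6 sp3, C7 sp, C8 sp

C1 is sp2: 3 σ bonds, plus one π bond, 3 electron-density regions.
C2 is sp: 2 σ bonds, plus two π bonds, 2 electron-density regions.
C3 (3 σ bonds, plus one π bond) has steric number 3: sp2.
C4 (3 σ bonds, plus one π bond) has steric number 3: sp2.
C5: 3 σ bonds, plus one π bond; 3 regions of electron density → sp2.
C6 — 4 σ bonds. Steric number 4, so sp3.
C7 carries 2 σ bonds, plus two π bonds, giving a steric number of 2, so it is sp.
C8 is sp: 2 σ bonds, plus two π bonds, 2 electron-density regions.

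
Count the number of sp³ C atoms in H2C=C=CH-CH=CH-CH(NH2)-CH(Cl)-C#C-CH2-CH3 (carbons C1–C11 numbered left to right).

C1: sp2
C2: sp
C3: sp2
C4: sp2
C5: sp2
C6: sp3 ✓
C7: sp3 ✓
C8: sp
C9: sp
C10: sp3 ✓
C11: sp3 ✓
C6, C7, C10, C11 → 4 sp3 carbons.

4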